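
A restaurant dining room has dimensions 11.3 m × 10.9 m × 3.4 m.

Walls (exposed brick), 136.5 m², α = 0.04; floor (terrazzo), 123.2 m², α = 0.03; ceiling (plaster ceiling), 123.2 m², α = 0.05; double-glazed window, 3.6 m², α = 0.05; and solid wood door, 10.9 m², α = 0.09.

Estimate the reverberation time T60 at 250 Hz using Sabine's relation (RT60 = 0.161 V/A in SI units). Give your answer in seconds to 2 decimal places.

Summing Sᵢαᵢ: 5.460 + 3.696 + 6.160 + 0.180 + 0.981 → A = 16.477 sabins.
V = 11.3·10.9·3.4 = 418.778 m³.
RT60 = 0.161 · V / A = 0.161 × 418.778 / 16.477 = 4.09 s.

4.09 sec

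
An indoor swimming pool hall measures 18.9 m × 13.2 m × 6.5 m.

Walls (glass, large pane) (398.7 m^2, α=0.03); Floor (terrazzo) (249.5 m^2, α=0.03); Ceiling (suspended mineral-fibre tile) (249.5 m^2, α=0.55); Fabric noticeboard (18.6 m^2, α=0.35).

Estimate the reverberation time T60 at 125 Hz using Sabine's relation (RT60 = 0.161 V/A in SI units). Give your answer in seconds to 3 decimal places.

Total absorption A = 398.7*0.03 + 249.5*0.03 + 249.5*0.55 + 18.6*0.35
  = 11.961 + 7.485 + 137.225 + 6.510 = 163.181 m^2 sabins.
V = 18.9·13.2·6.5 = 1621.62 m³.
T = 0.161 V/A = 0.161·1621.62/163.181 = 1.600 s.

1.600 s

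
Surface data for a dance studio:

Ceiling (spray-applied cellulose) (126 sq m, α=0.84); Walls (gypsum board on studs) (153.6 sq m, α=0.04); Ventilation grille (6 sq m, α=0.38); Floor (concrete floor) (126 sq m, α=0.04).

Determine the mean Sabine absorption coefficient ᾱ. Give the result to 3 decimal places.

Total surface area S = 411.6 sq m.
A = 126*0.84 + 153.6*0.04 + 6*0.38 + 126*0.04 = 119.304 sabins.
ᾱ = 119.304 / 411.6 = 0.290.

0.290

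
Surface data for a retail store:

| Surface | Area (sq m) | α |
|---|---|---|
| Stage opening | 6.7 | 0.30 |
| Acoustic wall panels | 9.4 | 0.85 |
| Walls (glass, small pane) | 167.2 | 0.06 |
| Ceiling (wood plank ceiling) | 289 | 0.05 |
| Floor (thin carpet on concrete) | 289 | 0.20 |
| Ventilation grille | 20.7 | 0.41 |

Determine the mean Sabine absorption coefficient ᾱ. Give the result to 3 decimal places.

Total surface area S = 782.0 sq m.
Σ(Sᵢαᵢ) = 6.7×0.30 + 9.4×0.85 + 167.2×0.06 + 289×0.05 + 289×0.20 + 20.7×0.41 = 100.769.
ᾱ = A/S = 0.129.

0.129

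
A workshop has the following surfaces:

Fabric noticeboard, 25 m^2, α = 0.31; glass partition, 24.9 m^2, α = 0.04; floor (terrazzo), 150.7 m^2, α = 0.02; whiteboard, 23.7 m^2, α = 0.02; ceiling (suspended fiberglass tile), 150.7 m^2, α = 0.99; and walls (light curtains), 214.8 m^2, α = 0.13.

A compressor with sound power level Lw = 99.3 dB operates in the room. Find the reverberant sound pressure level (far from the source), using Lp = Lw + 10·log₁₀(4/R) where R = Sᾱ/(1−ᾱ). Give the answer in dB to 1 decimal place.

80.9 dB

Σ(Sᵢαᵢ) = 25×0.31 + 24.9×0.04 + 150.7×0.02 + 23.7×0.02 + 150.7×0.99 + 214.8×0.13 = 189.351; total area S = 589.8 m^2.
ᾱ = 0.3210, so room constant R = A/(1−ᾱ) = 278.867 m^2.
Lp = 99.3 + 10·log₁₀(4/278.867) = 99.3 + (-18.43) = 80.9 dB.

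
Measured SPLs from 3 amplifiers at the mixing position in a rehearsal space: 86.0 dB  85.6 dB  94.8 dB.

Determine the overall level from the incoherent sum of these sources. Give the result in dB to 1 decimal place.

95.8 dB

Converting to relative power and adding: 10^(86.0/10) + 10^(85.6/10) + 10^(94.8/10) = 3.781e+09.
L_total = 10·log₁₀(3.781e+09) = 95.8 dB.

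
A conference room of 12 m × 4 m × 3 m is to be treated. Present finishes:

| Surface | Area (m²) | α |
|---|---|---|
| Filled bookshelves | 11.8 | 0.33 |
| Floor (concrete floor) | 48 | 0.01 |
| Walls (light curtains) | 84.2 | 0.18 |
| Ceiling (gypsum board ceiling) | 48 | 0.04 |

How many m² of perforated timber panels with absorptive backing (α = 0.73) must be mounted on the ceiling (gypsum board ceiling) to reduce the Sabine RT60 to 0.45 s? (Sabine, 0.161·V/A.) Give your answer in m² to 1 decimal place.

A₁ = Σ Sᵢαᵢ = 11.8·0.33 + 48·0.01 + 84.2·0.18 + 48·0.04 = 21.450 sabins.
V = 144 m³. Target absorption A₂ = 0.161 × 144 / 0.45 = 51.520 sabins.
Absorption to add: 51.520 − 21.450 = 30.070 sabins.
Each m² of panel replacing the ceiling (gypsum board ceiling) adds (0.73 − 0.04) = 0.69 sabins.
Area = ΔA/Δα = 30.070/0.69 = 43.6 m².

43.6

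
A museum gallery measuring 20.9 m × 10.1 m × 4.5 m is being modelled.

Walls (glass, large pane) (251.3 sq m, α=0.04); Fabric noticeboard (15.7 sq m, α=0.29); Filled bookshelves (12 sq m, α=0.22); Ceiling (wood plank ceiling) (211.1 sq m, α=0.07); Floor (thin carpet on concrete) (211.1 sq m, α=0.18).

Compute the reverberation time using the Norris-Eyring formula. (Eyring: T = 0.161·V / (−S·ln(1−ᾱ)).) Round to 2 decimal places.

2.07 s

Total surface area S = 251.3 + 15.7 + 12 + 211.1 + 211.1 = 701.2 sq m.
Absorption A = 251.3×0.04 + 15.7×0.29 + 12×0.22 + 211.1×0.07 + 211.1×0.18 = 70.020 sabins.
ᾱ = 70.020 / 701.2 = 0.0999.
−S·ln(1−ᾱ) = −701.2 × ln(1 − 0.0999) = 73.801.
V = 20.9 × 10.1 × 4.5 = 949.905 m³.
T = 0.161·V/[−S·ln(1−ᾱ)] = 0.161·949.905/73.801 = 2.07 s.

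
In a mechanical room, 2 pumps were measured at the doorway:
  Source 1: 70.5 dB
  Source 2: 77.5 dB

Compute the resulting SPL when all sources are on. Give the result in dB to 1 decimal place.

78.3 dB

Converting to relative power and adding: 10^(70.5/10) + 10^(77.5/10) = 6.745e+07.
Combined level = 10 log₁₀(6.745e+07) = 78.3 dB.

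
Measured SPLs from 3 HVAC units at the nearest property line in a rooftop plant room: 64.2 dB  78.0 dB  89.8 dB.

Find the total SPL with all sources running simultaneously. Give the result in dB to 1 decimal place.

90.1 dB

Σ 10^(Lᵢ/10) = 1.021e+09.
Back to dB: 10·log₁₀ Σ = 90.1 dB.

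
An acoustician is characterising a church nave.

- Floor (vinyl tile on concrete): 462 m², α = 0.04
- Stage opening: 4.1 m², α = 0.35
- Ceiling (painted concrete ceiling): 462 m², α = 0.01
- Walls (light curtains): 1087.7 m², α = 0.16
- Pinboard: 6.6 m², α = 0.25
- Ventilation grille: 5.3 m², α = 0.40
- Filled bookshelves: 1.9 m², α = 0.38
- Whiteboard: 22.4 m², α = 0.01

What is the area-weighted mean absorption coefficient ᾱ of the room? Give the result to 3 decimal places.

Total surface area S = 2052.0 m².
Σ(Sᵢαᵢ) = 462·0.04 + 4.1·0.35 + 462·0.01 + 1087.7·0.16 + 6.6·0.25 + 5.3·0.40 + 1.9·0.38 + 22.4·0.01 = 203.283.
ᾱ = A/S = 0.099.

0.099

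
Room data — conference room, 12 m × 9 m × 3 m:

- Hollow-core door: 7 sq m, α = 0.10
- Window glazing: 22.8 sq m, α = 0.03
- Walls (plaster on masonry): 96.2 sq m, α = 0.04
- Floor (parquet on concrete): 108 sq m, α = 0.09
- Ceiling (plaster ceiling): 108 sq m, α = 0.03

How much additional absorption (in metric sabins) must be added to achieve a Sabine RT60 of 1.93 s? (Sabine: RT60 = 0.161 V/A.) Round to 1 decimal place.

8.8 sabins

Total absorption A₁ = 7*0.10 + 22.8*0.03 + 96.2*0.04 + 108*0.09 + 108*0.03
  = 0.700 + 0.684 + 3.848 + 9.720 + 3.240 = 18.192 sq m sabins.
V = 324 m³. Required absorption A₂ = 0.161 × 324 / 1.93 = 27.028 sabins.
Shortfall: 27.028 − 18.192 = 8.8 sabins.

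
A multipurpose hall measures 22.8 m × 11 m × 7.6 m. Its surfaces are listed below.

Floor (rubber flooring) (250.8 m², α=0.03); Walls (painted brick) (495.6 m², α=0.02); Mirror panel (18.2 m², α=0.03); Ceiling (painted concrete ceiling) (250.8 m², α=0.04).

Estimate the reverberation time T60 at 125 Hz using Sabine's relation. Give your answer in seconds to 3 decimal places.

10.954 s

Summing Sᵢαᵢ: 7.524 + 9.912 + 0.546 + 10.032 → A = 28.014 sabins.
Volume V = 22.8 × 11 × 7.6 = 1906.08 m³.
RT60 = 0.161 · V / A = 0.161 × 1906.08 / 28.014 = 10.954 s.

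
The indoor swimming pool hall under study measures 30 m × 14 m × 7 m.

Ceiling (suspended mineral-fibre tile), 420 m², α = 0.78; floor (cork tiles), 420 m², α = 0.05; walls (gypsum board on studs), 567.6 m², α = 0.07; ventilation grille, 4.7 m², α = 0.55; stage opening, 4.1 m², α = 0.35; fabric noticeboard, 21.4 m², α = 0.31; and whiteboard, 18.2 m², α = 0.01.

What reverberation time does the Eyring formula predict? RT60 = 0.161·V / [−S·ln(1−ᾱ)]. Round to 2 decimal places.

1.01 s

S = Σ Sᵢ = 1456.0 m².
Absorption A = 420×0.78 + 420×0.05 + 567.6×0.07 + 4.7×0.55 + 4.1×0.35 + 21.4×0.31 + 18.2×0.01 = 399.168 sabins.
Mean coefficient ᾱ = A/S = 0.2742.
Eyring denominator: −S ln(1−ᾱ) = 466.620.
V = 30 × 14 × 7 = 2940 m³.
RT60 = 0.161 × 2940 / 466.620 = 1.01 s.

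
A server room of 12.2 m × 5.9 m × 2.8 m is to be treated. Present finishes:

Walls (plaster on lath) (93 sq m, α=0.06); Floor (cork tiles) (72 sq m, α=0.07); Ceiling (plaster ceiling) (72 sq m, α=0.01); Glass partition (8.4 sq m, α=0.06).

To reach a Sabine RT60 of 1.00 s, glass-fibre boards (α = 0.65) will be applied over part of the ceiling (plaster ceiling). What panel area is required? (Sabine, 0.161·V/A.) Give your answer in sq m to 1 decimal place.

32.2

Total absorption A₁ = 93*0.06 + 72*0.07 + 72*0.01 + 8.4*0.06
  = 5.580 + 5.040 + 0.720 + 0.504 = 11.844 sq m sabins.
V = 201.544 m³. Target absorption A₂ = 0.161 × 201.544 / 1.00 = 32.449 sabins.
Absorption to add: 32.449 − 11.844 = 20.605 sabins.
Each sq m of panel replacing the ceiling (plaster ceiling) adds (0.65 − 0.01) = 0.64 sabins.
Area = ΔA/Δα = 20.605/0.64 = 32.2 sq m.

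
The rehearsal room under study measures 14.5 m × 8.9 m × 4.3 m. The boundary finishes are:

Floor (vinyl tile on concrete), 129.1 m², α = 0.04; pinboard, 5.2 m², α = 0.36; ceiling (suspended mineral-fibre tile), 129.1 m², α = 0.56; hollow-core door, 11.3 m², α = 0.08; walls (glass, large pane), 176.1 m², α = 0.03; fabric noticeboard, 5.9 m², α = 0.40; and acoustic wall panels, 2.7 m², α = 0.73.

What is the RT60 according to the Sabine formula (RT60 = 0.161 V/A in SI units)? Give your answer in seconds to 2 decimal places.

0.99 s

Equivalent absorption area: A = 129.1×0.04 + 5.2×0.36 + 129.1×0.56 + 11.3×0.08 + 176.1×0.03 + 5.9×0.40 + 2.7×0.73 = 89.850 m².
Volume V = 14.5 × 8.9 × 4.3 = 554.915 m³.
T = 0.161 V/A = 0.161·554.915/89.850 = 0.99 s.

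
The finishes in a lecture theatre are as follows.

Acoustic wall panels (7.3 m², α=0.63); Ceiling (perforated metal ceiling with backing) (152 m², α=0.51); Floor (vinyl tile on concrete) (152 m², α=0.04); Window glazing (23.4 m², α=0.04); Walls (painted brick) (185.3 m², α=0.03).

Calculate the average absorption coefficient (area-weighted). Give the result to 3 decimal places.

0.182

Total surface area S = 520.0 m².
A = 7.3·0.63 + 152·0.51 + 152·0.04 + 23.4·0.04 + 185.3·0.03 = 94.694 sabins.
ᾱ = 94.694 / 520.0 = 0.182.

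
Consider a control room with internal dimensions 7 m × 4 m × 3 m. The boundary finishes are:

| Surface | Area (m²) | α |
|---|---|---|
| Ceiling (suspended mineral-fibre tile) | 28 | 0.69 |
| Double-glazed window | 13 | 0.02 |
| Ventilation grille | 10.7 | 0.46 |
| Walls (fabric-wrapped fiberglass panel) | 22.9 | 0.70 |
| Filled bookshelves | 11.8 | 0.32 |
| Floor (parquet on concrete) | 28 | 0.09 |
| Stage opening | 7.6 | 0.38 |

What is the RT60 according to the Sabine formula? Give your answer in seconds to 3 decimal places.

0.272 s

Total absorption A = 28×0.69 + 13×0.02 + 10.7×0.46 + 22.9×0.70 + 11.8×0.32 + 28×0.09 + 7.6×0.38
  = 19.320 + 0.260 + 4.922 + 16.030 + 3.776 + 2.520 + 2.888 = 49.716 m² sabins.
V = 7·4·3 = 84 m³.
Sabine: RT60 = 0.161 × 84 / 49.716 = 0.272 s.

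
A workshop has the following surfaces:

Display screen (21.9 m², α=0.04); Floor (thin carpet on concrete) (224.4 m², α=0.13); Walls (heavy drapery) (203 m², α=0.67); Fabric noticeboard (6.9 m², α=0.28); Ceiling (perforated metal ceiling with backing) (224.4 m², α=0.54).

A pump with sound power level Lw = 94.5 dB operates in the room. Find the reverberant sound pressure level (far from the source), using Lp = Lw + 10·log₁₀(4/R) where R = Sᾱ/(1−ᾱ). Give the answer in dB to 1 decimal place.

Σ(Sᵢαᵢ) = 21.9·0.04 + 224.4·0.13 + 203·0.67 + 6.9·0.28 + 224.4·0.54 = 289.166; total area S = 680.6 m².
ᾱ = 289.166/680.6 = 0.4249; R = Sᾱ/(1−ᾱ) = 289.166/(1−0.4249) = 502.810 m².
Lp = Lw + 10 log₁₀(4/R) = 94.5 -20.99 = 73.5 dB.

73.5 dB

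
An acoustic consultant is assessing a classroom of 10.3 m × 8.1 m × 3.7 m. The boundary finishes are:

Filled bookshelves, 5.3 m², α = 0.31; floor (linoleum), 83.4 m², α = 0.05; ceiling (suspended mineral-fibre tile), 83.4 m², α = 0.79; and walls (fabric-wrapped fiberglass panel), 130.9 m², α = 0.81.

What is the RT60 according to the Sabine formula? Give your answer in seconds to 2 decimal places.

0.28 sec

Equivalent absorption area: A = 5.3*0.31 + 83.4*0.05 + 83.4*0.79 + 130.9*0.81 = 177.728 m².
Volume V = 10.3 × 8.1 × 3.7 = 308.691 m³.
RT60 = 0.161 · V / A = 0.161 × 308.691 / 177.728 = 0.28 s.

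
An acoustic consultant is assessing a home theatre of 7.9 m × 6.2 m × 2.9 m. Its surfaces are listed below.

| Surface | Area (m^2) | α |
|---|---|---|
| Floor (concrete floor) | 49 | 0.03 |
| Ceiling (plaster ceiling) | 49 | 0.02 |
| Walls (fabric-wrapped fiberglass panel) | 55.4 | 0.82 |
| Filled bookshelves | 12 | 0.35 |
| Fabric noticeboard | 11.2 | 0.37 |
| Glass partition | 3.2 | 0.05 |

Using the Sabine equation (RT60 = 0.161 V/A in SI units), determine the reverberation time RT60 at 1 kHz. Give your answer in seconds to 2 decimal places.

0.41 seconds

Equivalent absorption area: A = 49·0.03 + 49·0.02 + 55.4·0.82 + 12·0.35 + 11.2·0.37 + 3.2·0.05 = 56.382 m^2.
V = 7.9·6.2·2.9 = 142.042 m³.
Sabine: RT60 = 0.161 × 142.042 / 56.382 = 0.41 s.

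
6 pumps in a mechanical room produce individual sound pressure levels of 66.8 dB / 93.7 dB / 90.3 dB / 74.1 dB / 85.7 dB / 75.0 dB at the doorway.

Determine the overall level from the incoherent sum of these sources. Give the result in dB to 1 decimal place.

95.9 dB

Σ 10^(Lᵢ/10) = 3.849e+09.
L_total = 10·log₁₀(3.849e+09) = 95.9 dB.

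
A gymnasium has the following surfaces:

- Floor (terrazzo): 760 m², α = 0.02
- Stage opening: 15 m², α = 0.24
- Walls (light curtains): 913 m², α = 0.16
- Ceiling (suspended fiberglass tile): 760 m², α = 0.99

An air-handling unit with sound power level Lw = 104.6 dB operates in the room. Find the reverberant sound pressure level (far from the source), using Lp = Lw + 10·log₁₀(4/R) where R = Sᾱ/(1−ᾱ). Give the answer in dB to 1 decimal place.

A = 917.280 sabins; S = 2448.0 m².
ᾱ = 0.3747, so room constant R = A/(1−ᾱ) = 1466.944 m².
Lp = 104.6 + 10·log₁₀(4/1466.944) = 104.6 + (-25.64) = 79.0 dB.

79.0 dB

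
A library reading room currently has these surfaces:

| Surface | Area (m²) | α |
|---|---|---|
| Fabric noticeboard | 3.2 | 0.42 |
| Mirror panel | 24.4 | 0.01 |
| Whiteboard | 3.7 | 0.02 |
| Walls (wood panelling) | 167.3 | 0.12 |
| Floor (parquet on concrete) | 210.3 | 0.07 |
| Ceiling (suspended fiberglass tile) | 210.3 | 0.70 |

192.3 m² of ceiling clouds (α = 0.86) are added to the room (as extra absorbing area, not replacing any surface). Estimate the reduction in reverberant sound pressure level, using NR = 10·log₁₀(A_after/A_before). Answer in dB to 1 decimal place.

2.8 dB

Summing Sᵢαᵢ: 1.344 + 0.244 + 0.074 + 20.076 + 14.721 + 147.210 → A_before = 183.669 sabins.
Treatment contributes 192.3·0.86 = 165.378 sabins.
New total A_after = 349.047 sabins.
NR = 10·log₁₀(349.047/183.669) = 2.8 dB.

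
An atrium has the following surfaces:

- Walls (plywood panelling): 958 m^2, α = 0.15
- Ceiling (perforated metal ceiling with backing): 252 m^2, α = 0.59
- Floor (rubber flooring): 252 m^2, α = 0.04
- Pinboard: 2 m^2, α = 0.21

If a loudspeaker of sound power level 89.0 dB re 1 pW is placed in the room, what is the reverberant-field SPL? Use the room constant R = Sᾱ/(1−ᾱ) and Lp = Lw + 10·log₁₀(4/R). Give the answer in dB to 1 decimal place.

69.2 dB

Σ(Sᵢαᵢ) = 958·0.15 + 252·0.59 + 252·0.04 + 2·0.21 = 302.880; total area S = 1464.0 m^2.
ᾱ = 0.2069, so room constant R = A/(1−ᾱ) = 381.894 m^2.
Lp = Lw + 10 log₁₀(4/R) = 89.0 -19.80 = 69.2 dB.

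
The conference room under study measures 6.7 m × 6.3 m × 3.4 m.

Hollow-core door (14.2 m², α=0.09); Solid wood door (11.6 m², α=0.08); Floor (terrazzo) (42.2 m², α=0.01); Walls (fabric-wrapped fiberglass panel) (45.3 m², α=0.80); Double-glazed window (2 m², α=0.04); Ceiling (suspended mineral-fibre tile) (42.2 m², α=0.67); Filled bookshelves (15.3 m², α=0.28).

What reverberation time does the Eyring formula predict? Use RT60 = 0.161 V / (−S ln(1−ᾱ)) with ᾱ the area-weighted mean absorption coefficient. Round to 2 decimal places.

0.25 sec

Total surface area S = 14.2 + 11.6 + 42.2 + 45.3 + 2 + 42.2 + 15.3 = 172.8 m².
Σ(Sᵢαᵢ) = 14.2×0.09 + 11.6×0.08 + 42.2×0.01 + 45.3×0.80 + 2×0.04 + 42.2×0.67 + 15.3×0.28 = 71.506.
ᾱ = 71.506 / 172.8 = 0.4138.
Eyring denominator: −S ln(1−ᾱ) = 92.291.
V = 6.7 × 6.3 × 3.4 = 143.514 m³.
RT60 = 0.161 × 143.514 / 92.291 = 0.25 s.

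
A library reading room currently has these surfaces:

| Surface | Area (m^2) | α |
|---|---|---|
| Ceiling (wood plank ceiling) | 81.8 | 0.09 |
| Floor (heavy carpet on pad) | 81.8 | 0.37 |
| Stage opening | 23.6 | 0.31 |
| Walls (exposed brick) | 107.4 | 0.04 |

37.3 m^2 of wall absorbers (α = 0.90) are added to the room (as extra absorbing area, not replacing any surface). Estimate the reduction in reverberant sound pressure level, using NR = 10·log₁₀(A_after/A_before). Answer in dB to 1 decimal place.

A_before = Σ Sᵢαᵢ = 81.8×0.09 + 81.8×0.37 + 23.6×0.31 + 107.4×0.04 = 49.240 sabins.
Added absorption = 37.3 × 0.90 = 33.570 sabins.
A_after = 49.240 + 33.570 = 82.810 sabins.
NR = 10·log₁₀(82.810/49.240) = 2.3 dB.

2.3 dB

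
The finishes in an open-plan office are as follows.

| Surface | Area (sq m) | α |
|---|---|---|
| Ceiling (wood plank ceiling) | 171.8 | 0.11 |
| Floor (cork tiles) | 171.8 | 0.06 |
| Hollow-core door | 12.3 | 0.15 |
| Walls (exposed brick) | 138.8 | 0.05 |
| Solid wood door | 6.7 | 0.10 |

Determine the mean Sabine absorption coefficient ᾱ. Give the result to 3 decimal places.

0.077

Total surface area S = 501.4 sq m.
Weighted sum Σ Sα = 38.661.
ᾱ = 38.661 / 501.4 = 0.077.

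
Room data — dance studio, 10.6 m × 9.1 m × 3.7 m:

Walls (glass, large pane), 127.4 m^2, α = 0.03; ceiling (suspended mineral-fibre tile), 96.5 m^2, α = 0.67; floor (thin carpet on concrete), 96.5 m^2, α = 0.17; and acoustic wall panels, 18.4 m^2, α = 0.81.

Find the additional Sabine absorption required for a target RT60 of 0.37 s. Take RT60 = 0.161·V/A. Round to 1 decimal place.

55.5 sabins

Total absorption A₁ = 127.4·0.03 + 96.5·0.67 + 96.5·0.17 + 18.4·0.81
  = 3.822 + 64.655 + 16.405 + 14.904 = 99.786 m^2 sabins.
V = 356.902 m³. Required absorption A₂ = 0.161 × 356.902 / 0.37 = 155.301 sabins.
ΔA = A₂ − A₁ = 155.301 − 99.786 = 55.5 sabins.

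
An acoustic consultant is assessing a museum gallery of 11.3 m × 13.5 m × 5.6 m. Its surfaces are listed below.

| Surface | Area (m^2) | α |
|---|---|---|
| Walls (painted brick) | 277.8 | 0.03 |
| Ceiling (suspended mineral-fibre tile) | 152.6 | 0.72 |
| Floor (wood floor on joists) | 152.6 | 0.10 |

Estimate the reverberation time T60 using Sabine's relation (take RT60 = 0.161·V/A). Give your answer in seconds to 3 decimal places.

1.031 sec

Summing Sᵢαᵢ: 8.334 + 109.872 + 15.260 → A = 133.466 sabins.
Volume V = 11.3 × 13.5 × 5.6 = 854.28 m³.
Sabine: RT60 = 0.161 × 854.28 / 133.466 = 1.031 s.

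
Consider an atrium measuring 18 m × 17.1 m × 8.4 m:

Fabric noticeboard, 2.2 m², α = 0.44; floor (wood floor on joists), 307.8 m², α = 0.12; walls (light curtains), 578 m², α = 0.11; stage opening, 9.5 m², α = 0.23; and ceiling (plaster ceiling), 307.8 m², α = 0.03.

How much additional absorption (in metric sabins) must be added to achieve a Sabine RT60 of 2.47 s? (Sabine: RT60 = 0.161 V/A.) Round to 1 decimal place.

55.6 sabins

Summing Sᵢαᵢ: 0.968 + 36.936 + 63.580 + 2.185 + 9.234 → A₁ = 112.903 sabins.
For T = 2.47 s, need A₂ = 0.161·V/T = 0.161·2585.52/2.47 = 168.530 sabins.
ΔA = A₂ − A₁ = 168.530 − 112.903 = 55.6 sabins.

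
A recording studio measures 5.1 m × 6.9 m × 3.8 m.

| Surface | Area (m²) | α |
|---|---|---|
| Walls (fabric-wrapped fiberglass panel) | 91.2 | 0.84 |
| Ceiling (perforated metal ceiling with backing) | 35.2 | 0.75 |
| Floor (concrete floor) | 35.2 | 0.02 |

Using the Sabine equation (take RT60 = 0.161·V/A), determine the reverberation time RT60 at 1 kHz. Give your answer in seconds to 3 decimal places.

0.208 sec

Summing Sᵢαᵢ: 76.608 + 26.400 + 0.704 → A = 103.712 sabins.
Volume V = 5.1 × 6.9 × 3.8 = 133.722 m³.
T = 0.161 V/A = 0.161·133.722/103.712 = 0.208 s.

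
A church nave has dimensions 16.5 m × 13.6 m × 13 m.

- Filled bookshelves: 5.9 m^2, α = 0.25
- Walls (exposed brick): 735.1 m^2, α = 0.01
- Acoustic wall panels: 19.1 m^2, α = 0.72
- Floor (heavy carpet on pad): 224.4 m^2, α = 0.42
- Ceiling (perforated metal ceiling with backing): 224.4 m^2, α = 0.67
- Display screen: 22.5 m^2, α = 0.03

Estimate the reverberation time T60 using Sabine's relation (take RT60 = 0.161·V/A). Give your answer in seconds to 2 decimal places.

1.75 sec

Equivalent absorption area: A = 5.9×0.25 + 735.1×0.01 + 19.1×0.72 + 224.4×0.42 + 224.4×0.67 + 22.5×0.03 = 267.849 m^2.
Volume V = 16.5 × 13.6 × 13 = 2917.2 m³.
RT60 = 0.161 · V / A = 0.161 × 2917.2 / 267.849 = 1.75 s.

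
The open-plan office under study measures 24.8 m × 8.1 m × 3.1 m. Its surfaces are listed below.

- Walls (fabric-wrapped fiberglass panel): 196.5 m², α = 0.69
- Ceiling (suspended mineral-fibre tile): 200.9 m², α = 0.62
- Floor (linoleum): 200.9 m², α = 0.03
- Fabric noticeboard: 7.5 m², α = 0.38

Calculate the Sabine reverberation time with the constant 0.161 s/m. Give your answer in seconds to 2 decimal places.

Total absorption A = 196.5×0.69 + 200.9×0.62 + 200.9×0.03 + 7.5×0.38
  = 135.585 + 124.558 + 6.027 + 2.850 = 269.020 m² sabins.
Room volume: 622.728 m³.
RT60 = 0.161 · V / A = 0.161 × 622.728 / 269.020 = 0.37 s.

0.37 s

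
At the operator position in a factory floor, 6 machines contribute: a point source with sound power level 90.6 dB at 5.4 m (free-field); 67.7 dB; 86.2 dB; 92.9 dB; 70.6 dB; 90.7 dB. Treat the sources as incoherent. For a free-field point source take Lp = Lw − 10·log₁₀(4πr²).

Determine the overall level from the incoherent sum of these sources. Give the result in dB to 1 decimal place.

95.5 dB

Source at 5.4 m: Lp = 90.6 − 10·log₁₀(4π·5.4²) = 90.6 − 10·log₁₀(366.435) = 65.0 dB.
Converting to relative power and adding: 10^(65.0/10) + 10^(67.7/10) + 10^(86.2/10) + 10^(92.9/10) + 10^(70.6/10) + 10^(90.7/10) = 3.562e+09.
L_total = 10·log₁₀(3.562e+09) = 95.5 dB.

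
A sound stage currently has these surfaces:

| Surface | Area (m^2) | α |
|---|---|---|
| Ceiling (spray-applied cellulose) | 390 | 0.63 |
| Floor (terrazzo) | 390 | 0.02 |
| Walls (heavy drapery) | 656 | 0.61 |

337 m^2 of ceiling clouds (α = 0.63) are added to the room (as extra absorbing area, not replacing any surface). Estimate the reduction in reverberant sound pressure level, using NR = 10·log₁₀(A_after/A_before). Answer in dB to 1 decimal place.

1.2 dB

Summing Sᵢαᵢ: 245.700 + 7.800 + 400.160 → A_before = 653.660 sabins.
Added absorption = 337 × 0.63 = 212.310 sabins.
New total A_after = 865.970 sabins.
NR = 10·log₁₀(865.970/653.660) = 1.2 dB.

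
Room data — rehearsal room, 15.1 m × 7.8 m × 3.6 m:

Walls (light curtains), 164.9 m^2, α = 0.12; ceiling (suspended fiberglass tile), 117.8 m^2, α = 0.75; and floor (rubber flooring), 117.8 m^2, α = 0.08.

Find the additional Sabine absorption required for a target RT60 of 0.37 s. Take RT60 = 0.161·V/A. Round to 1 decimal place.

Total absorption A₁ = 164.9·0.12 + 117.8·0.75 + 117.8·0.08
  = 19.788 + 88.350 + 9.424 = 117.562 m^2 sabins.
Target A₂ = 0.161·424.008/0.37 = 184.501 sabins (V = 424.008 m³).
Shortfall: 184.501 − 117.562 = 66.9 sabins.

66.9 sabins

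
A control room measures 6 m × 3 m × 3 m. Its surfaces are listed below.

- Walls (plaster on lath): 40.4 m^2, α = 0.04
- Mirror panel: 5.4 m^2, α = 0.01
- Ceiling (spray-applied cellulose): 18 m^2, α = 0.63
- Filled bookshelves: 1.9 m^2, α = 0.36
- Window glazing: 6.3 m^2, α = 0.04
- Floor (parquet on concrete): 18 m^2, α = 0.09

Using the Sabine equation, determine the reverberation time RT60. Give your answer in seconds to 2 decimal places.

0.56 s

Total absorption A = 40.4·0.04 + 5.4·0.01 + 18·0.63 + 1.9·0.36 + 6.3·0.04 + 18·0.09
  = 1.616 + 0.054 + 11.340 + 0.684 + 0.252 + 1.620 = 15.566 m^2 sabins.
Room volume: 54 m³.
T = 0.161 V/A = 0.161·54/15.566 = 0.56 s.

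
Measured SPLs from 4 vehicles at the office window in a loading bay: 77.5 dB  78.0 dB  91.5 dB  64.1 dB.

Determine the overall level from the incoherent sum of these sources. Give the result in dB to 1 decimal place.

91.9 dB

Σ 10^(Lᵢ/10) = 1.534e+09.
Back to dB: 10·log₁₀ Σ = 91.9 dB.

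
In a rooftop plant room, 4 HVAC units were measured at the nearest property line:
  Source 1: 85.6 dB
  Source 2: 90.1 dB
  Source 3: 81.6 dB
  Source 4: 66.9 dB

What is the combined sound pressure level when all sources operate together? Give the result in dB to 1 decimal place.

91.9 dB

Converting to relative power and adding: 10^(85.6/10) + 10^(90.1/10) + 10^(81.6/10) + 10^(66.9/10) = 1.536e+09.
Combined level = 10 log₁₀(1.536e+09) = 91.9 dB.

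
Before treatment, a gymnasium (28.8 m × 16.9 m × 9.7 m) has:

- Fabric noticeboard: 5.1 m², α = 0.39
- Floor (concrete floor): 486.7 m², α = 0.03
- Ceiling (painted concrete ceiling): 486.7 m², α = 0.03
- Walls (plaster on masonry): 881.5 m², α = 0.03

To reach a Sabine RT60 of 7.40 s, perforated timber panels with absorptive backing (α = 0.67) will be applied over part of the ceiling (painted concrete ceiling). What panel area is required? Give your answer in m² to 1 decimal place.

70.4

Summing Sᵢαᵢ: 1.989 + 14.601 + 14.601 + 26.445 → A₁ = 57.636 sabins.
V = 4721.184 m³. Target absorption A₂ = 0.161 × 4721.184 / 7.40 = 102.718 sabins.
Absorption to add: 102.718 − 57.636 = 45.082 sabins.
Each m² of panel replacing the ceiling (painted concrete ceiling) adds (0.67 − 0.03) = 0.64 sabins.
Panel area = 45.082 / 0.64 = 70.4 m².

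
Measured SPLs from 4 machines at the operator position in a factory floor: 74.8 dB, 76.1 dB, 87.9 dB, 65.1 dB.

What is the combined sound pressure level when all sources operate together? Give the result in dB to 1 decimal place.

Converting to relative power and adding: 10^(74.8/10) + 10^(76.1/10) + 10^(87.9/10) + 10^(65.1/10) = 6.908e+08.
Back to dB: 10·log₁₀ Σ = 88.4 dB.

88.4 dB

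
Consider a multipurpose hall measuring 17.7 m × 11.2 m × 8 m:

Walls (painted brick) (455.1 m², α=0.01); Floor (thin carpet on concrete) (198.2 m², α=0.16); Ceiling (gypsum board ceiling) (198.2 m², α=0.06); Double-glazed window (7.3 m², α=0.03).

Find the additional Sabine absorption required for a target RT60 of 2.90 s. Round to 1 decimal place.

39.7 sabins

Equivalent absorption area: A₁ = 455.1×0.01 + 198.2×0.16 + 198.2×0.06 + 7.3×0.03 = 48.374 m².
V = 1585.92 m³. Required absorption A₂ = 0.161 × 1585.92 / 2.90 = 88.046 sabins.
Shortfall: 88.046 − 48.374 = 39.7 sabins.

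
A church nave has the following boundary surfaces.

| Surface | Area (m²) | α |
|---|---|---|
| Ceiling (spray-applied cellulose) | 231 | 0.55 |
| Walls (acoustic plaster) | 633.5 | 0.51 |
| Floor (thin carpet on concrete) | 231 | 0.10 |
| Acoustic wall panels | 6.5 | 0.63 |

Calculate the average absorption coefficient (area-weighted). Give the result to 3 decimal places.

S = Σ Sᵢ = 231 + 633.5 + 231 + 6.5 = 1102.0 m².
Σ(Sᵢαᵢ) = 231×0.55 + 633.5×0.51 + 231×0.10 + 6.5×0.63 = 477.330.
ᾱ = 477.330 / 1102.0 = 0.433.

0.433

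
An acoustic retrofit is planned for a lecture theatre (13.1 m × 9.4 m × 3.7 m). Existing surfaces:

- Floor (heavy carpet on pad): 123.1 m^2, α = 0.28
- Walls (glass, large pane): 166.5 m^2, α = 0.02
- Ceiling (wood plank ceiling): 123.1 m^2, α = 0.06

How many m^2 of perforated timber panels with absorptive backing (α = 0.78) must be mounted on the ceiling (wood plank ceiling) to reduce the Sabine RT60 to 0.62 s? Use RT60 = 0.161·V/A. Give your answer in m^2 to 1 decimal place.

Total absorption A₁ = 123.1×0.28 + 166.5×0.02 + 123.1×0.06
  = 34.468 + 3.330 + 7.386 = 45.184 m^2 sabins.
V = 455.618 m³. Target absorption A₂ = 0.161 × 455.618 / 0.62 = 118.314 sabins.
Absorption to add: 118.314 − 45.184 = 73.130 sabins.
Net gain per m^2: Δα = 0.78 − 0.06 = 0.72.
Panel area = 73.130 / 0.72 = 101.6 m^2.

101.6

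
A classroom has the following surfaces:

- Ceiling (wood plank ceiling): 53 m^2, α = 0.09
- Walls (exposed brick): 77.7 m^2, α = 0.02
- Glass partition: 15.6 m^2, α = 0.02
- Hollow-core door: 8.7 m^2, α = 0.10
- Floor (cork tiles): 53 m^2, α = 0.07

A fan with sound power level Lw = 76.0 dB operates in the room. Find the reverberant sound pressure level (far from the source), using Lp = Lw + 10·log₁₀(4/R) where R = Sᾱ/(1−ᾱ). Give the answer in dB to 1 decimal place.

71.3 dB

A = 11.216 sabins; S = 208.0 m^2.
ᾱ = 11.216/208.0 = 0.0539; R = Sᾱ/(1−ᾱ) = 11.216/(1−0.0539) = 11.855 m^2.
Lp = Lw + 10 log₁₀(4/R) = 76.0 -4.72 = 71.3 dB.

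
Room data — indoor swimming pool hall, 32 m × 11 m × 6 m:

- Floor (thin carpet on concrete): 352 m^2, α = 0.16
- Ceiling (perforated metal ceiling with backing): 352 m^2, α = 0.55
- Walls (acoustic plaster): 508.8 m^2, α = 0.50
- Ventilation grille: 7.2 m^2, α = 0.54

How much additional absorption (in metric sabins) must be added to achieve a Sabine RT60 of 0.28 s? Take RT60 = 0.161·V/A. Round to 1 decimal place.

706.2 sabins

Total absorption A₁ = 352×0.16 + 352×0.55 + 508.8×0.50 + 7.2×0.54
  = 56.320 + 193.600 + 254.400 + 3.888 = 508.208 m^2 sabins.
V = 2112 m³. Required absorption A₂ = 0.161 × 2112 / 0.28 = 1214.400 sabins.
Additional absorption ΔA = 1214.400 − 508.208 = 706.2 sabins.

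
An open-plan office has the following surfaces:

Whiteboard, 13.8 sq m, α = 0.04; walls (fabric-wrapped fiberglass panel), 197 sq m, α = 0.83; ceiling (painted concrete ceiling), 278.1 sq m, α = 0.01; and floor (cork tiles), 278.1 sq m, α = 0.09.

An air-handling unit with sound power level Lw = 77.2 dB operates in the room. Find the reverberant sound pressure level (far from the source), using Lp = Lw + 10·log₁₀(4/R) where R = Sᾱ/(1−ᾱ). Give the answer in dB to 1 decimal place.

A = 191.872 sabins; S = 767.0 sq m.
ᾱ = 0.2502, so room constant R = A/(1−ᾱ) = 255.898 sq m.
Lp = Lw + 10 log₁₀(4/R) = 77.2 -18.06 = 59.1 dB.

59.1 dB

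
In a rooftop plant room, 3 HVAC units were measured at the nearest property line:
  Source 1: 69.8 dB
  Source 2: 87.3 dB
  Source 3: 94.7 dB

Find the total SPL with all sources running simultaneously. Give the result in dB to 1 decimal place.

95.4 dB

Σ 10^(Lᵢ/10) = 3.498e+09.
Back to dB: 10·log₁₀ Σ = 95.4 dB.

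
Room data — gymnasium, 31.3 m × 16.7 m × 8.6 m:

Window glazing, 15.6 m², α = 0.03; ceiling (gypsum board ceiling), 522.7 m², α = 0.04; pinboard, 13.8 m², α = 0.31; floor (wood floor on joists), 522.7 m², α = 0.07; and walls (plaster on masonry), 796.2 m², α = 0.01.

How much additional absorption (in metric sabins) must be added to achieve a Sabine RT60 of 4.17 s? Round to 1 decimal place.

Summing Sᵢαᵢ: 0.468 + 20.908 + 4.278 + 36.589 + 7.962 → A₁ = 70.205 sabins.
V = 4495.306 m³. Required absorption A₂ = 0.161 × 4495.306 / 4.17 = 173.560 sabins.
ΔA = A₂ − A₁ = 173.560 − 70.205 = 103.4 sabins.

103.4 sabins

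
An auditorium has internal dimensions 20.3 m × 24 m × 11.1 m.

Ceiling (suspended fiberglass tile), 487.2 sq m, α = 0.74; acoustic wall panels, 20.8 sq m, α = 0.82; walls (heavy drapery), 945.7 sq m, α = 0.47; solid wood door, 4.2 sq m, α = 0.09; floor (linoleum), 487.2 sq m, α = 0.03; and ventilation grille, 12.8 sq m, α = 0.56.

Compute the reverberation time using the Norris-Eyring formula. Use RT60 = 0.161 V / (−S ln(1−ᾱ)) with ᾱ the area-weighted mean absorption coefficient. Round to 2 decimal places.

0.79 sec

S = Σ Sᵢ = 1957.9 sq m.
Σ(Sᵢαᵢ) = 487.2·0.74 + 20.8·0.82 + 945.7·0.47 + 4.2·0.09 + 487.2·0.03 + 12.8·0.56 = 844.225.
ᾱ = 844.225 / 1957.9 = 0.4312.
Eyring denominator: −S ln(1−ᾱ) = 1104.699.
V = 20.3 × 24 × 11.1 = 5407.92 m³.
T = 0.161·V/[−S·ln(1−ᾱ)] = 0.161·5407.92/1104.699 = 0.79 s.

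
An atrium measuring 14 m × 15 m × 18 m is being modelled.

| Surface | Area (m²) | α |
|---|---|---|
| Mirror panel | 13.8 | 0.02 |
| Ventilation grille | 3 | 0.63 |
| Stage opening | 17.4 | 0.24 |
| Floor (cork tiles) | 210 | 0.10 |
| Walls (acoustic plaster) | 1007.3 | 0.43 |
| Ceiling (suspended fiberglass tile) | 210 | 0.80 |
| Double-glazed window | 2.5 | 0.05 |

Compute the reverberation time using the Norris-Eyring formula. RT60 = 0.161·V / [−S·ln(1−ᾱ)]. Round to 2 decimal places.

0.74 sec

S = Σ Sᵢ = 1464.0 m².
Absorption A = 13.8×0.02 + 3×0.63 + 17.4×0.24 + 210×0.10 + 1007.3×0.43 + 210×0.80 + 2.5×0.05 = 628.606 sabins.
Mean coefficient ᾱ = A/S = 0.4294.
Eyring denominator: −S ln(1−ᾱ) = 821.402.
V = 14 × 15 × 18 = 3780 m³.
T = 0.161·V/[−S·ln(1−ᾱ)] = 0.161·3780/821.402 = 0.74 s.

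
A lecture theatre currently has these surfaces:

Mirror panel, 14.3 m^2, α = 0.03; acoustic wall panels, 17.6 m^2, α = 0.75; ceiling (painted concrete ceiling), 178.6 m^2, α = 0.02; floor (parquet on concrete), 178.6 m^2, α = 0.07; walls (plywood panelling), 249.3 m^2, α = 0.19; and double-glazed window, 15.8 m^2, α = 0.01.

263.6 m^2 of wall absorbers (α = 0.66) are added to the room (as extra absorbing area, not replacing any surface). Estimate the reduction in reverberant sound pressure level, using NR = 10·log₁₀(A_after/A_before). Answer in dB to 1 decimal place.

Equivalent absorption area: A_before = 14.3*0.03 + 17.6*0.75 + 178.6*0.02 + 178.6*0.07 + 249.3*0.19 + 15.8*0.01 = 77.228 m^2.
Added absorption = 263.6 × 0.66 = 173.976 sabins.
New total A_after = 251.204 sabins.
NR = 10·log₁₀(251.204/77.228) = 5.1 dB.

5.1 dB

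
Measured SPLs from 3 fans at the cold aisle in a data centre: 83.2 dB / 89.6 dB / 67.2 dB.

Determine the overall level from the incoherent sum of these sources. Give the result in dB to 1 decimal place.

Sum in the linear (power) domain: Σ 10^(Lᵢ/10) = 10^(83.2/10) + 10^(89.6/10) + 10^(67.2/10) = 1.126e+09.
L_total = 10·log₁₀(1.126e+09) = 90.5 dB.

90.5 dB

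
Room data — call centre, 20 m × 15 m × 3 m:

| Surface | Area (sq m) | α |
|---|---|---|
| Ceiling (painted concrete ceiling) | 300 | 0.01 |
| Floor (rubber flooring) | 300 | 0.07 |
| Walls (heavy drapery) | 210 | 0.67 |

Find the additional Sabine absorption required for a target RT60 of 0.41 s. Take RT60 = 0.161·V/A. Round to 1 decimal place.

A₁ = Σ Sᵢαᵢ = 300*0.01 + 300*0.07 + 210*0.67 = 164.700 sabins.
Target A₂ = 0.161·900/0.41 = 353.415 sabins (V = 900 m³).
Shortfall: 353.415 − 164.700 = 188.7 sabins.

188.7 sabins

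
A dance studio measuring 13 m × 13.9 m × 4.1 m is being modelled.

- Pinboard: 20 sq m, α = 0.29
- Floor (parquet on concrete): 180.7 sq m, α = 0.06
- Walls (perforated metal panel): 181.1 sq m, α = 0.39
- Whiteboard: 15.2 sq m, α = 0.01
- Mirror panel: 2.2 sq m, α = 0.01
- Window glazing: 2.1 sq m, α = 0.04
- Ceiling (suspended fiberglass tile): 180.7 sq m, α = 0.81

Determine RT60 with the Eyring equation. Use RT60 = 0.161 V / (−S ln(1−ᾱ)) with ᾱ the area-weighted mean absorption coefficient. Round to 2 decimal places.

Total surface area S = 20 + 180.7 + 181.1 + 15.2 + 2.2 + 2.1 + 180.7 = 582.0 sq m.
Σ(Sᵢαᵢ) = 20×0.29 + 180.7×0.06 + 181.1×0.39 + 15.2×0.01 + 2.2×0.01 + 2.1×0.04 + 180.7×0.81 = 233.896.
ᾱ = 233.896 / 582.0 = 0.4019.
Eyring denominator: −S ln(1−ᾱ) = 299.146.
V = 13 × 13.9 × 4.1 = 740.87 m³.
RT60 = 0.161 × 740.87 / 299.146 = 0.40 s.

0.40 s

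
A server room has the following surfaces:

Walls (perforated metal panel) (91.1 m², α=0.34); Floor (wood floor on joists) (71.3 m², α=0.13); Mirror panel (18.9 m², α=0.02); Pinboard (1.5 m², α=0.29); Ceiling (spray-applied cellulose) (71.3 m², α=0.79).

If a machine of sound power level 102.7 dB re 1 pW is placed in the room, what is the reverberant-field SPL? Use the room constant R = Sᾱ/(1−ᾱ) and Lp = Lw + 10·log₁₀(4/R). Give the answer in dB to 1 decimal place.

86.7 dB

A = 97.383 sabins; S = 254.1 m².
ᾱ = 0.3832, so room constant R = A/(1−ᾱ) = 157.884 m².
Lp = 102.7 + 10·log₁₀(4/157.884) = 102.7 + (-15.96) = 86.7 dB.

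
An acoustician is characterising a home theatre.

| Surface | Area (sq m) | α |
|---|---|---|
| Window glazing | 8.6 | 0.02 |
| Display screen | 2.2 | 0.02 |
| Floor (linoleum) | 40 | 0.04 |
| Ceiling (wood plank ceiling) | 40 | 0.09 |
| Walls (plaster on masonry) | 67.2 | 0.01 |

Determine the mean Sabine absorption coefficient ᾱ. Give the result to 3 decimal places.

0.039

S = Σ Sᵢ = 8.6 + 2.2 + 40 + 40 + 67.2 = 158.0 sq m.
Weighted sum Σ Sα = 6.088.
ᾱ = A/S = 0.039.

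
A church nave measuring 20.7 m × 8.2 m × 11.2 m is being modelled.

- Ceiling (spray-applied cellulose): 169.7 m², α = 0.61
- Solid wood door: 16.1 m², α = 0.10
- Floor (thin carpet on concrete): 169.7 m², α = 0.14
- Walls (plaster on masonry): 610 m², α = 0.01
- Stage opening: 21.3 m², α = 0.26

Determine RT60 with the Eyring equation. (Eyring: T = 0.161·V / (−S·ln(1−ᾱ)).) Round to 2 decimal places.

S = Σ Sᵢ = 986.8 m².
Σ(Sᵢαᵢ) = 169.7×0.61 + 16.1×0.10 + 169.7×0.14 + 610×0.01 + 21.3×0.26 = 140.523.
ᾱ = 140.523 / 986.8 = 0.1424.
Eyring denominator: −S ln(1−ᾱ) = 151.590.
V = 20.7 × 8.2 × 11.2 = 1901.088 m³.
T = 0.161·V/[−S·ln(1−ᾱ)] = 0.161·1901.088/151.590 = 2.02 s.

2.02 s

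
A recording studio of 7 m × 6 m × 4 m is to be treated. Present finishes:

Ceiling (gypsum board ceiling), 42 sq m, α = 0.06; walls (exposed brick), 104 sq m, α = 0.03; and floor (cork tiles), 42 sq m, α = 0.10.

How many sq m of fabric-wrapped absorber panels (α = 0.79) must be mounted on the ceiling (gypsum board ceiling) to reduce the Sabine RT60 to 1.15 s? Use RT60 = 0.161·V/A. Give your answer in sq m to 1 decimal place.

18.7

Equivalent absorption area: A₁ = 42×0.06 + 104×0.03 + 42×0.10 = 9.840 sq m.
V = 168 m³. Target absorption A₂ = 0.161 × 168 / 1.15 = 23.520 sabins.
Absorption to add: 23.520 − 9.840 = 13.680 sabins.
Each sq m of panel replacing the ceiling (gypsum board ceiling) adds (0.79 − 0.06) = 0.73 sabins.
Area = ΔA/Δα = 13.680/0.73 = 18.7 sq m.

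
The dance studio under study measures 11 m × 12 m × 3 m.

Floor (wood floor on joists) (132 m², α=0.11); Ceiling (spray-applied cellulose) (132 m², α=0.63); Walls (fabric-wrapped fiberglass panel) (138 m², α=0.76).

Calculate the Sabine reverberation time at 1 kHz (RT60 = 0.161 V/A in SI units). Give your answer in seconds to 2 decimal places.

0.31 s

Total absorption A = 132·0.11 + 132·0.63 + 138·0.76
  = 14.520 + 83.160 + 104.880 = 202.560 m² sabins.
Room volume: 396 m³.
RT60 = 0.161 · V / A = 0.161 × 396 / 202.560 = 0.31 s.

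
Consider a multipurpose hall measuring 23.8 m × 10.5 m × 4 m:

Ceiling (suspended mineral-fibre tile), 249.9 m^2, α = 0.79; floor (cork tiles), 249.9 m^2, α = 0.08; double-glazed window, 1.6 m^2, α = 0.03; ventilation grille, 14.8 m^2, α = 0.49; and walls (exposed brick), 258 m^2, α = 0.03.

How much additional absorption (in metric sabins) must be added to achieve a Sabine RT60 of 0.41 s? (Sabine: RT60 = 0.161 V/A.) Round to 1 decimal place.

160.1 sabins

A₁ = Σ Sᵢαᵢ = 249.9·0.79 + 249.9·0.08 + 1.6·0.03 + 14.8·0.49 + 258·0.03 = 232.453 sabins.
For T = 0.41 s, need A₂ = 0.161·V/T = 0.161·999.6/0.41 = 392.526 sabins.
Shortfall: 392.526 − 232.453 = 160.1 sabins.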